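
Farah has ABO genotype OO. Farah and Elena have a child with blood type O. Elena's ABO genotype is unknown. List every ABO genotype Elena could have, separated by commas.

AO, BO, OO

For each candidate genotype of Elena, check whether crossing it with OO can produce every observed child phenotype.
  AA → possible child types {A} ✗
  AB → possible child types {A, B} ✗
  AO → possible child types {O, A} ✓
  BB → possible child types {B} ✗
  BO → possible child types {O, B} ✓
  OO → possible child types {O} ✓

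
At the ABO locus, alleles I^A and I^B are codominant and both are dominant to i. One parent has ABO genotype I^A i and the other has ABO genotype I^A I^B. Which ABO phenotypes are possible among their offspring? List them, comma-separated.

Gametes from I^A i × I^A I^B give offspring ABO genotypes I^A I^A, I^A I^B, I^A i, I^B i, i.e. phenotypes A, B, AB.

A, B, AB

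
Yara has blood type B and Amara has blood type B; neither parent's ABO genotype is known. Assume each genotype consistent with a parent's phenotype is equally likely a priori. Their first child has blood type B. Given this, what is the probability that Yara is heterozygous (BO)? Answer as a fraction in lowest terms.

7/15

Possible genotypes: Yara ∈ {BB, BO}; Amara ∈ {BB, BO}.
Weight each parental genotype pair by prior × P(type-B child):
  BB × BB: posterior weight 4/15.
  BB × BO: posterior weight 4/15.
  BO × BB: posterior weight 4/15.
  BO × BO: posterior weight 1/5.
Sum the posterior weight over pairs where Yara is BO: 7/15.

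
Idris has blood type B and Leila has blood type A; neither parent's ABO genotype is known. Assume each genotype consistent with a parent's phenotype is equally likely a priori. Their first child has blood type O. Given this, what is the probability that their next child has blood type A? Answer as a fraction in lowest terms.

1/4

Possible genotypes: Idris ∈ {BB, BO}; Leila ∈ {AA, AO}.
Weight each parental genotype pair by prior × P(type-O child):
  BO × AO: posterior weight 1; P(next child type A) = 1/4.
Weighted sum = 1/4.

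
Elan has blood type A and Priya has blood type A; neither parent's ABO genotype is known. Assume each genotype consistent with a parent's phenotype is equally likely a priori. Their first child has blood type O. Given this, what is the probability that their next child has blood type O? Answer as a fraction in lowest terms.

1/4

Possible genotypes: Elan ∈ {AA, AO}; Priya ∈ {AA, AO}.
Weight each parental genotype pair by prior × P(type-O child):
  AO × AO: posterior weight 1; P(next child type O) = 1/4.
Weighted sum = 1/4.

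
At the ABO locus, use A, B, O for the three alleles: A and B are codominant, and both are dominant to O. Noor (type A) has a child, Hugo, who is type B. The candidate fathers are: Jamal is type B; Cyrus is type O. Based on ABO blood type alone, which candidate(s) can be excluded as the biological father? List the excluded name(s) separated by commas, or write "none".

Cyrus

A candidate is excluded only if no genotype consistent with his phenotype could produce a type B child with a type A mother.
Cyrus (type O): no genotype consistent with that phenotype can produce a type-B child with a type-A mother.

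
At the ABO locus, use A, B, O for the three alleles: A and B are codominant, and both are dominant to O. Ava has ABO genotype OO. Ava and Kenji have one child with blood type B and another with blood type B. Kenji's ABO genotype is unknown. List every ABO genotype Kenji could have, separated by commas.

AB, BB, BO

For each candidate genotype of Kenji, check whether crossing it with OO can produce every observed child phenotype.
  AA → possible child types {A} ✗
  AB → possible child types {A, B} ✓
  AO → possible child types {O, A} ✗
  BB → possible child types {B} ✓
  BO → possible child types {O, B} ✓
  OO → possible child types {O} ✗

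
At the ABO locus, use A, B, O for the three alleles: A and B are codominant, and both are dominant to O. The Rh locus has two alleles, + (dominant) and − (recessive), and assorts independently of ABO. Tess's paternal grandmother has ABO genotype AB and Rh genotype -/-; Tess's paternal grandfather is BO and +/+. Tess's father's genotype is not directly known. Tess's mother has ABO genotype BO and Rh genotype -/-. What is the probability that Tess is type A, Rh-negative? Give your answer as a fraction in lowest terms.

1/16

Tess's father's ABO genotype from AB × BO: 1/4 AB, 1/4 AO, 1/4 BB, 1/4 BO.
Crossing each possibility with the mother BO and summing P(type A): 1/4·1/4 + 1/4·1/4 + 1/4·0 + 1/4·0 = 1/8.
Similarly for Rh via the father's Rh distribution: P(Rh-) = 1/2.
Independent loci: 1/8 × 1/2 = 1/16.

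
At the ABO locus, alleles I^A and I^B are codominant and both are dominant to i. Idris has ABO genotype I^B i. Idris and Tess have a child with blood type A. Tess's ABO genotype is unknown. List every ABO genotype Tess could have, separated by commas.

I^A I^A, I^A I^B, I^A i

For each candidate genotype of Tess, check whether crossing it with I^B i can produce every observed child phenotype.
  I^A I^A → possible child types {A, AB} ✓
  I^A I^B → possible child types {A, B, AB} ✓
  I^A i → possible child types {O, A, B, AB} ✓
  I^B I^B → possible child types {B} ✗
  I^B i → possible child types {O, B} ✗
  i i → possible child types {O, B} ✗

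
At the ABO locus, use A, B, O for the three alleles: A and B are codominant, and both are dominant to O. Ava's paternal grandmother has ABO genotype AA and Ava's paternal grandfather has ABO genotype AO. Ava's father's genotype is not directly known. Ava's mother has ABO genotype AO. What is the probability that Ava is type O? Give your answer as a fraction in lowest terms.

Ava's father's ABO genotype from AA × AO: 1/2 AA, 1/2 AO.
Crossing each possibility with the mother AO and summing P(type O): 1/2·0 + 1/2·1/4 = 1/8.

1/8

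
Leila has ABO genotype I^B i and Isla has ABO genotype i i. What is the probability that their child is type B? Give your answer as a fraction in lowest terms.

1/2

ABO cross I^B i × i i → offspring phenotypes: 1/2 O, 1/2 B.
So P(type B) = 1/2.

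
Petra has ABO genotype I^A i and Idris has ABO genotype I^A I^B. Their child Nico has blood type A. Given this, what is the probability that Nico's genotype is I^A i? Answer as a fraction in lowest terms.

Cross I^A i × I^A I^B → 1/4 I^A I^A, 1/4 I^A I^B, 1/4 I^A i, 1/4 I^B i.
Type-A genotypes among offspring: I^A I^A (1/4), I^A i (1/4); total 1/2.
P(I^A i | type A) = (1/4) / (1/2) = 1/2.

1/2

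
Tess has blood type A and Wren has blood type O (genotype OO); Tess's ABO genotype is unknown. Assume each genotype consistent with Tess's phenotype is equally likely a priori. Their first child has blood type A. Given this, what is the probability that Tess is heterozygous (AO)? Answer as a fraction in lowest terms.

Possible genotypes: Tess ∈ {AA, AO}; Wren ∈ {OO}.
Weight each parental genotype pair by prior × P(type-A child):
  AA × OO: posterior weight 2/3.
  AO × OO: posterior weight 1/3.
Sum the posterior weight over pairs where Tess is AO: 1/3.

1/3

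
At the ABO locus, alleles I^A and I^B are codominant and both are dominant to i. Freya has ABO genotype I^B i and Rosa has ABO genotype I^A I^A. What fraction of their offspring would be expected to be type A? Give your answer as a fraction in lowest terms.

ABO cross I^B i × I^A I^A → offspring phenotypes: 1/2 A, 1/2 AB.
So P(type A) = 1/2.

1/2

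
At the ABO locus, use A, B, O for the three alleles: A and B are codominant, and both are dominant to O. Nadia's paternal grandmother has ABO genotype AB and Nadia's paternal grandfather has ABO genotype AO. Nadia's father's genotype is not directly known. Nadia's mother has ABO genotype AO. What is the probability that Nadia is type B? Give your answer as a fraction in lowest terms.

1/8

Nadia's father's ABO genotype from AB × AO: 1/4 AA, 1/4 AB, 1/4 AO, 1/4 BO.
Crossing each possibility with the mother AO and summing P(type B): 1/4·0 + 1/4·1/4 + 1/4·0 + 1/4·1/4 = 1/8.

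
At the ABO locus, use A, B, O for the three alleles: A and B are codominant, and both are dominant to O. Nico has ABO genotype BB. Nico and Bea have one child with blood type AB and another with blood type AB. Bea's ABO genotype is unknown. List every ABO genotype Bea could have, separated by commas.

For each candidate genotype of Bea, check whether crossing it with BB can produce every observed child phenotype.
  AA → possible child types {AB} ✓
  AB → possible child types {B, AB} ✓
  AO → possible child types {B, AB} ✓
  BB → possible child types {B} ✗
  BO → possible child types {B} ✗
  OO → possible child types {B} ✗

AA, AB, AO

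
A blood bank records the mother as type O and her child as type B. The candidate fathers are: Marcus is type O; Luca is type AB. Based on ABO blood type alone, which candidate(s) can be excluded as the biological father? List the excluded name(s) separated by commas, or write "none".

A candidate is excluded only if no genotype consistent with his phenotype could produce a type B child with a type O mother.
Marcus (type O): no genotype consistent with that phenotype can produce a type-B child with a type-O mother.

Marcus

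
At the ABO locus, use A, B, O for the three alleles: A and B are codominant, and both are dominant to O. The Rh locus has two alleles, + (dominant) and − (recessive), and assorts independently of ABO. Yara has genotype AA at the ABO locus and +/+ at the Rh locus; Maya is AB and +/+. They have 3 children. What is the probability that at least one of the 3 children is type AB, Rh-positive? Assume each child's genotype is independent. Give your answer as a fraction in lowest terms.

7/8

ABO cross AA × AB → 1/2 A, 1/2 AB.
Rh cross +/+ × +/+ → 1 Rh+; so P(type AB, Rh-positive) = 1/2 × 1 = 1/2 per child.
P(none) = (1/2)^3 = 1/8; P(at least one) = 1 − 1/8 = 7/8.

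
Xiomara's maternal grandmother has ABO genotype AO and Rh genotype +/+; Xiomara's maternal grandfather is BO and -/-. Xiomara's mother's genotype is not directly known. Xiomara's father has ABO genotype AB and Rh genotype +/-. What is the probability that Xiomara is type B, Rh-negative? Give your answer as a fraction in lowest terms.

3/32

Xiomara's mother's ABO genotype from AO × BO: 1/4 AB, 1/4 AO, 1/4 BO, 1/4 OO.
Crossing each possibility with the father AB and summing P(type B): 1/4·1/4 + 1/4·1/4 + 1/4·1/2 + 1/4·1/2 = 3/8.
Similarly for Rh via the mother's Rh distribution: P(Rh-) = 1/4.
Independent loci: 3/8 × 1/4 = 3/32.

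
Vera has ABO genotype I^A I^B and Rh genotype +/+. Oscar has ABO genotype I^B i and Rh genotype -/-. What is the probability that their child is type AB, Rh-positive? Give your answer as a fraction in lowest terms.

1/4

ABO cross I^A I^B × I^B i → offspring phenotypes: 1/4 A, 1/2 B, 1/4 AB.
Rh cross +/+ × -/- → 1 Rh+.
Independent loci: P(type AB, Rh-positive) = 1/4 × 1 = 1/4.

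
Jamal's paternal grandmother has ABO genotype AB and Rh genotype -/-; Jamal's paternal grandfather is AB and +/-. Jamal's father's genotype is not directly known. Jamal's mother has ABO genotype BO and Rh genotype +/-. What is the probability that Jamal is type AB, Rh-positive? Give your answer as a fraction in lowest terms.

Jamal's father's ABO genotype from AB × AB: 1/4 AA, 1/2 AB, 1/4 BB.
Crossing each possibility with the mother BO and summing P(type AB): 1/4·1/2 + 1/2·1/4 + 1/4·0 = 1/4.
Similarly for Rh via the father's Rh distribution: P(Rh+) = 5/8.
Independent loci: 1/4 × 5/8 = 5/32.

5/32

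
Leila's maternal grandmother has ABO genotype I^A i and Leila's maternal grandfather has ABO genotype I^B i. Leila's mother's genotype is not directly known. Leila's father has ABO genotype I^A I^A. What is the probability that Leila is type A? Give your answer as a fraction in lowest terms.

Leila's mother's ABO genotype from I^A i × I^B i: 1/4 I^A I^B, 1/4 I^A i, 1/4 I^B i, 1/4 i i.
Crossing each possibility with the father I^A I^A and summing P(type A): 1/4·1/2 + 1/4·1 + 1/4·1/2 + 1/4·1 = 3/4.

3/4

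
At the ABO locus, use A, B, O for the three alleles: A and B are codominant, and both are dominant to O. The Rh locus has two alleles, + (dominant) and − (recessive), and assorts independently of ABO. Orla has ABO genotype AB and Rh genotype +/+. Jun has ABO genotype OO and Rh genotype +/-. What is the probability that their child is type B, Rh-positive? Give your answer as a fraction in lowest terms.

ABO cross AB × OO → offspring phenotypes: 1/2 A, 1/2 B.
Rh cross +/+ × +/- → 1 Rh+.
Independent loci: P(type B, Rh-positive) = 1/2 × 1 = 1/2.

1/2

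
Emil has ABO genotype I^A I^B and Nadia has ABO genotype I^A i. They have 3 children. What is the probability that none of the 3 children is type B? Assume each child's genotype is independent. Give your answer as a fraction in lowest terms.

ABO cross I^A I^B × I^A i → 1/2 A, 1/4 B, 1/4 AB.
So P(type B) = 1/4 per child.
P(not type B) = 3/4 for one child; (3/4)^3 = 27/64.

27/64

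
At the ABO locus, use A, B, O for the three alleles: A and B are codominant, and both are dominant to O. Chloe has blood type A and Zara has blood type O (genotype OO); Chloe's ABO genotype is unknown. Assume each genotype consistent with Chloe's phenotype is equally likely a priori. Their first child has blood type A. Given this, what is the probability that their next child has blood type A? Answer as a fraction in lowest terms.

Possible genotypes: Chloe ∈ {AA, AO}; Zara ∈ {OO}.
Weight each parental genotype pair by prior × P(type-A child):
  AA × OO: posterior weight 2/3; P(next child type A) = 1.
  AO × OO: posterior weight 1/3; P(next child type A) = 1/2.
Weighted sum = 5/6.

5/6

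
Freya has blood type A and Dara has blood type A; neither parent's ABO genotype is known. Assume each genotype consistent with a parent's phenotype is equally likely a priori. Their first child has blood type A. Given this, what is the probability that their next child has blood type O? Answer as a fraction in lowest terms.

Possible genotypes: Freya ∈ {I^A I^A, I^A i}; Dara ∈ {I^A I^A, I^A i}.
Weight each parental genotype pair by prior × P(type-A child):
  I^A I^A × I^A I^A: posterior weight 4/15; P(next child type O) = 0.
  I^A I^A × I^A i: posterior weight 4/15; P(next child type O) = 0.
  I^A i × I^A I^A: posterior weight 4/15; P(next child type O) = 0.
  I^A i × I^A i: posterior weight 1/5; P(next child type O) = 1/4.
Weighted sum = 1/20.

1/20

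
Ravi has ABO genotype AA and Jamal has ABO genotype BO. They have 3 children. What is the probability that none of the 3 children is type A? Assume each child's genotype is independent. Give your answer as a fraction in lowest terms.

ABO cross AA × BO → 1/2 A, 1/2 AB.
So P(type A) = 1/2 per child.
P(not type A) = 1/2 for one child; (1/2)^3 = 1/8.

1/8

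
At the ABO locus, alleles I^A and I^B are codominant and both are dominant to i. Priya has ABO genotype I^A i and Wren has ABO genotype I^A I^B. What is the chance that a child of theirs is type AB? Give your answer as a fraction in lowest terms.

1/4

ABO cross I^A i × I^A I^B → offspring phenotypes: 1/2 A, 1/4 B, 1/4 AB.
So P(type AB) = 1/4.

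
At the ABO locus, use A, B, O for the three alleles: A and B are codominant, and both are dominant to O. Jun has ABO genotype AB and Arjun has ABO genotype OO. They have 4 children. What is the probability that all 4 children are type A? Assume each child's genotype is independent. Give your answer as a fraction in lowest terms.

ABO cross AB × OO → 1/2 A, 1/2 B.
So P(type A) = 1/2 per child.
All 4 independent: (1/2)^4 = 1/16.

1/16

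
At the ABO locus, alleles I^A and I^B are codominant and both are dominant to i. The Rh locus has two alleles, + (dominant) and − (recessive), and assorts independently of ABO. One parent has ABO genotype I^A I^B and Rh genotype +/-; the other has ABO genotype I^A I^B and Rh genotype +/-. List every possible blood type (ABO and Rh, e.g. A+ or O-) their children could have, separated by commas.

Gametes from I^A I^B × I^A I^B give offspring ABO genotypes I^A I^A, I^A I^B, I^B I^B, i.e. phenotypes A, B, AB.
Rh cross +/- × +/- → phenotypes Rh+, Rh-.
Combining independently: A+, A-, B+, B-, AB+, AB-.

A+, A-, B+, B-, AB+, AB-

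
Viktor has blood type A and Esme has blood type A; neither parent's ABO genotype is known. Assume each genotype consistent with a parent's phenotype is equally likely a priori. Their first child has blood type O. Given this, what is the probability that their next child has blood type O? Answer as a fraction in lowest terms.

1/4

Possible genotypes: Viktor ∈ {I^A I^A, I^A i}; Esme ∈ {I^A I^A, I^A i}.
Weight each parental genotype pair by prior × P(type-O child):
  I^A i × I^A i: posterior weight 1; P(next child type O) = 1/4.
Weighted sum = 1/4.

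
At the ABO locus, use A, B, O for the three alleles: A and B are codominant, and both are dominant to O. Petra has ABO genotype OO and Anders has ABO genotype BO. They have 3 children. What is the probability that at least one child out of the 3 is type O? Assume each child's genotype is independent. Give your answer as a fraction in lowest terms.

7/8

ABO cross OO × BO → 1/2 O, 1/2 B.
So P(type O) = 1/2 per child.
P(none) = (1/2)^3 = 1/8; P(at least one) = 1 − 1/8 = 7/8.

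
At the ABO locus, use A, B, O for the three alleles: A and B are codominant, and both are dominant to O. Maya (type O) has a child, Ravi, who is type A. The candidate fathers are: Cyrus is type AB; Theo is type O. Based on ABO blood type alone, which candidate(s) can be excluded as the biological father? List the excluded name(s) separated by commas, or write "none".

A candidate is excluded only if no genotype consistent with his phenotype could produce a type A child with a type O mother.
Theo (type O): no genotype consistent with that phenotype can produce a type-A child with a type-O mother.

Theo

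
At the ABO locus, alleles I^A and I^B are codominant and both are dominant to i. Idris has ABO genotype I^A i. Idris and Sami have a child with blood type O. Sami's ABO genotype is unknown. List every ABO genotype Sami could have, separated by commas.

For each candidate genotype of Sami, check whether crossing it with I^A i can produce every observed child phenotype.
  I^A I^A → possible child types {A} ✗
  I^A I^B → possible child types {A, B, AB} ✗
  I^A i → possible child types {O, A} ✓
  I^B I^B → possible child types {B, AB} ✗
  I^B i → possible child types {O, A, B, AB} ✓
  i i → possible child types {O, A} ✓

I^A i, I^B i, i i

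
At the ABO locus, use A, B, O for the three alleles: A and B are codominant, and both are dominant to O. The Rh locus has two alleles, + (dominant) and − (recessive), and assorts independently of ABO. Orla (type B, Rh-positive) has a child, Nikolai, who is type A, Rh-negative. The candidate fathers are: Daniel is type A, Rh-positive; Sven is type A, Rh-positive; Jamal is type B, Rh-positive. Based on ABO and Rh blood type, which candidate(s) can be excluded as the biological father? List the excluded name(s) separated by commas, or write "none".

A candidate is excluded only if no genotype consistent with his phenotype could produce a type A, Rh-negative child with a type B, Rh-positive mother.
Jamal (type B, Rh+): no genotype consistent with that phenotype can produce a type-A Rh- child with a type-B mother.

Jamal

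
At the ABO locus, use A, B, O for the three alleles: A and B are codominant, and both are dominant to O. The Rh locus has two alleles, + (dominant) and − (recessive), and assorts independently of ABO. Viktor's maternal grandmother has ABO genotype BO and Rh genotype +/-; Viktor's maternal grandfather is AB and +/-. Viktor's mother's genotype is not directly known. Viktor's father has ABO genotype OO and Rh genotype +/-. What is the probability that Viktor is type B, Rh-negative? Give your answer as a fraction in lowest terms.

Viktor's mother's ABO genotype from BO × AB: 1/4 AB, 1/4 AO, 1/4 BB, 1/4 BO.
Crossing each possibility with the father OO and summing P(type B): 1/4·1/2 + 1/4·0 + 1/4·1 + 1/4·1/2 = 1/2.
Similarly for Rh via the mother's Rh distribution: P(Rh-) = 1/4.
Independent loci: 1/2 × 1/4 = 1/8.

1/8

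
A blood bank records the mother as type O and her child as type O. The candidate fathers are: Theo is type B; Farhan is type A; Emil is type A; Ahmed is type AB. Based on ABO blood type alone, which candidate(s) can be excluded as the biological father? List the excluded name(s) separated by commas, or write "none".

Ahmed

A candidate is excluded only if no genotype consistent with his phenotype could produce a type O child with a type O mother.
Ahmed (type AB): no genotype consistent with that phenotype can produce a type-O child with a type-O mother.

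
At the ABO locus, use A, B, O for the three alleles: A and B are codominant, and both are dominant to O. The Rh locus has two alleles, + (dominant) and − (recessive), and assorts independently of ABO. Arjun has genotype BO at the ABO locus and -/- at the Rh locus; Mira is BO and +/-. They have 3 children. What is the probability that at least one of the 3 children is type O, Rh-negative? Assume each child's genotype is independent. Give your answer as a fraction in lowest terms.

ABO cross BO × BO → 1/4 O, 3/4 B.
Rh cross -/- × +/- → 1/2 Rh+, 1/2 Rh-; so P(type O, Rh-negative) = 1/4 × 1/2 = 1/8 per child.
P(none) = (7/8)^3 = 343/512; P(at least one) = 1 − 343/512 = 169/512.

169/512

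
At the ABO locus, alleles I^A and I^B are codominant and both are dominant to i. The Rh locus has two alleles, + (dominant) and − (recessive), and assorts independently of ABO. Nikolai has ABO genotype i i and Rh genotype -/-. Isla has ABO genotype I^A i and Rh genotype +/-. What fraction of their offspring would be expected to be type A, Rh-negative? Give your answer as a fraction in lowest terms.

ABO cross i i × I^A i → offspring phenotypes: 1/2 O, 1/2 A.
Rh cross -/- × +/- → 1/2 Rh+, 1/2 Rh-.
Independent loci: P(type A, Rh-negative) = 1/2 × 1/2 = 1/4.

1/4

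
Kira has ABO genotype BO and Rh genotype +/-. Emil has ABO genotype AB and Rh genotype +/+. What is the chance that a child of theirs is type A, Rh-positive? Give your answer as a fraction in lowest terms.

1/4

ABO cross BO × AB → offspring phenotypes: 1/4 A, 1/2 B, 1/4 AB.
Rh cross +/- × +/+ → 1 Rh+.
Independent loci: P(type A, Rh-positive) = 1/4 × 1 = 1/4.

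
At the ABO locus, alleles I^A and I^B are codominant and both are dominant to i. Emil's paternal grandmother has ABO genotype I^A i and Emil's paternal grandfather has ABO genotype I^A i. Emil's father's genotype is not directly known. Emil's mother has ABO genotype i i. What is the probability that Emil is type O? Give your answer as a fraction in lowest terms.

1/2

Emil's father's ABO genotype from I^A i × I^A i: 1/4 I^A I^A, 1/2 I^A i, 1/4 i i.
Crossing each possibility with the mother i i and summing P(type O): 1/4·0 + 1/2·1/2 + 1/4·1 = 1/2.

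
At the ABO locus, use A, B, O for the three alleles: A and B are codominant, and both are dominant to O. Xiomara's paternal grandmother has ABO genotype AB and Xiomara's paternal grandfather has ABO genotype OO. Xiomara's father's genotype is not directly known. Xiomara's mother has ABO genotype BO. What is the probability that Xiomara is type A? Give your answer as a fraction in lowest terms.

Xiomara's father's ABO genotype from AB × OO: 1/2 AO, 1/2 BO.
Crossing each possibility with the mother BO and summing P(type A): 1/2·1/4 + 1/2·0 = 1/8.

1/8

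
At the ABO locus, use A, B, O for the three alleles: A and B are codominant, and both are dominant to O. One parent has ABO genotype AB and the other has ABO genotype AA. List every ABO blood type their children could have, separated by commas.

Gametes from AB × AA give offspring ABO genotypes AA, AB, i.e. phenotypes A, AB.

A, AB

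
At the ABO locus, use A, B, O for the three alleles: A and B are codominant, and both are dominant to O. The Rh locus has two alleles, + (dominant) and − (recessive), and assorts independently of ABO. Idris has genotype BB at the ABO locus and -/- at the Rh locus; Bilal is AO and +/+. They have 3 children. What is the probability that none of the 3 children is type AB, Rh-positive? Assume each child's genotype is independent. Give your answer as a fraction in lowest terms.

1/8

ABO cross BB × AO → 1/2 B, 1/2 AB.
Rh cross -/- × +/+ → 1 Rh+; so P(type AB, Rh-positive) = 1/2 × 1 = 1/2 per child.
P(not type AB, Rh-positive) = 1/2 for one child; (1/2)^3 = 1/8.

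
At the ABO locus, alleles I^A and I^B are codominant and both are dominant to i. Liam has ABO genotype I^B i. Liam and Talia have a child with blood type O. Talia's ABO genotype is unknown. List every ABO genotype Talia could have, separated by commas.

For each candidate genotype of Talia, check whether crossing it with I^B i can produce every observed child phenotype.
  I^A I^A → possible child types {A, AB} ✗
  I^A I^B → possible child types {A, B, AB} ✗
  I^A i → possible child types {O, A, B, AB} ✓
  I^B I^B → possible child types {B} ✗
  I^B i → possible child types {O, B} ✓
  i i → possible child types {O, B} ✓

I^A i, I^B i, i i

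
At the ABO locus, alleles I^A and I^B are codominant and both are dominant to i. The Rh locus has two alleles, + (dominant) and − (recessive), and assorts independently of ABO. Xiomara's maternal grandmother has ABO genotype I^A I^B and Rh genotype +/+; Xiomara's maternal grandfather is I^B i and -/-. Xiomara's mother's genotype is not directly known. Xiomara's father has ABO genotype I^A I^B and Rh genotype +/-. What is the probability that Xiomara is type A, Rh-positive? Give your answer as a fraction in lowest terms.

3/16

Xiomara's mother's ABO genotype from I^A I^B × I^B i: 1/4 I^A I^B, 1/4 I^A i, 1/4 I^B I^B, 1/4 I^B i.
Crossing each possibility with the father I^A I^B and summing P(type A): 1/4·1/4 + 1/4·1/2 + 1/4·0 + 1/4·1/4 = 1/4.
Similarly for Rh via the mother's Rh distribution: P(Rh+) = 3/4.
Independent loci: 1/4 × 3/4 = 3/16.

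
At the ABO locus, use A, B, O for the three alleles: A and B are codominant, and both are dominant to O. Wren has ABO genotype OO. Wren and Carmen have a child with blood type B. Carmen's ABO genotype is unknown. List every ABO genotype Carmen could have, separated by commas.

For each candidate genotype of Carmen, check whether crossing it with OO can produce every observed child phenotype.
  AA → possible child types {A} ✗
  AB → possible child types {A, B} ✓
  AO → possible child types {O, A} ✗
  BB → possible child types {B} ✓
  BO → possible child types {O, B} ✓
  OO → possible child types {O} ✗

AB, BB, BO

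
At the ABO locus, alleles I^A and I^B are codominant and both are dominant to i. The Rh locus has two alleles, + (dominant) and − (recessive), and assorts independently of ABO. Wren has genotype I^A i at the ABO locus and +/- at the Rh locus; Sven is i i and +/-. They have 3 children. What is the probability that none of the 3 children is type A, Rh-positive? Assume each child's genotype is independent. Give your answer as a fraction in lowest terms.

125/512

ABO cross I^A i × i i → 1/2 O, 1/2 A.
Rh cross +/- × +/- → 3/4 Rh+, 1/4 Rh-; so P(type A, Rh-positive) = 1/2 × 3/4 = 3/8 per child.
P(not type A, Rh-positive) = 5/8 for one child; (5/8)^3 = 125/512.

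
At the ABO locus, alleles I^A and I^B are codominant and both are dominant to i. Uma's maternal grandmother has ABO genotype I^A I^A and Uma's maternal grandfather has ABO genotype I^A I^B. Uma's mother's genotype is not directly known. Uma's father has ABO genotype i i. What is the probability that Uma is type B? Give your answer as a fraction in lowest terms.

1/4

Uma's mother's ABO genotype from I^A I^A × I^A I^B: 1/2 I^A I^A, 1/2 I^A I^B.
Crossing each possibility with the father i i and summing P(type B): 1/2·0 + 1/2·1/2 = 1/4.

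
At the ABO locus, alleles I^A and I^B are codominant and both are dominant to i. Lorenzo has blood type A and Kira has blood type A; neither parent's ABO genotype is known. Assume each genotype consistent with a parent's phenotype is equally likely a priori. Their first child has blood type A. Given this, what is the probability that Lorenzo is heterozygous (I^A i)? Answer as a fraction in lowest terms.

Possible genotypes: Lorenzo ∈ {I^A I^A, I^A i}; Kira ∈ {I^A I^A, I^A i}.
Weight each parental genotype pair by prior × P(type-A child):
  I^A I^A × I^A I^A: posterior weight 4/15.
  I^A I^A × I^A i: posterior weight 4/15.
  I^A i × I^A I^A: posterior weight 4/15.
  I^A i × I^A i: posterior weight 1/5.
Sum the posterior weight over pairs where Lorenzo is I^A i: 7/15.

7/15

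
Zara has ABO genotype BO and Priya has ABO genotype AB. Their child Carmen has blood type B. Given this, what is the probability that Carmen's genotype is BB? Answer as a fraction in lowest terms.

1/2

Cross BO × AB → 1/4 AB, 1/4 AO, 1/4 BB, 1/4 BO.
Type-B genotypes among offspring: BB (1/4), BO (1/4); total 1/2.
P(BB | type B) = (1/4) / (1/2) = 1/2.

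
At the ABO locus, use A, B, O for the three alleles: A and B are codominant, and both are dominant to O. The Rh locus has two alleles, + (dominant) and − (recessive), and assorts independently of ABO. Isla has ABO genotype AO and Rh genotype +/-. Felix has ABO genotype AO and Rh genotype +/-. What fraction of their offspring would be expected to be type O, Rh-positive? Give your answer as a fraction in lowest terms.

3/16

ABO cross AO × AO → offspring phenotypes: 1/4 O, 3/4 A.
Rh cross +/- × +/- → 3/4 Rh+, 1/4 Rh-.
Independent loci: P(type O, Rh-positive) = 1/4 × 3/4 = 3/16.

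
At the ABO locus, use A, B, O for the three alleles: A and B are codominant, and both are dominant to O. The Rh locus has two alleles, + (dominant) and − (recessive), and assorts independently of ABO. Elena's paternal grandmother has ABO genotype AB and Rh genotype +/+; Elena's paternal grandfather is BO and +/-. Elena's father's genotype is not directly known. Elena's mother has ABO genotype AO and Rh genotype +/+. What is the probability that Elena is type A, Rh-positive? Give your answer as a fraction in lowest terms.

Elena's father's ABO genotype from AB × BO: 1/4 AB, 1/4 AO, 1/4 BB, 1/4 BO.
Crossing each possibility with the mother AO and summing P(type A): 1/4·1/2 + 1/4·3/4 + 1/4·0 + 1/4·1/4 = 3/8.
Similarly for Rh via the father's Rh distribution: P(Rh+) = 1.
Independent loci: 3/8 × 1 = 3/8.

3/8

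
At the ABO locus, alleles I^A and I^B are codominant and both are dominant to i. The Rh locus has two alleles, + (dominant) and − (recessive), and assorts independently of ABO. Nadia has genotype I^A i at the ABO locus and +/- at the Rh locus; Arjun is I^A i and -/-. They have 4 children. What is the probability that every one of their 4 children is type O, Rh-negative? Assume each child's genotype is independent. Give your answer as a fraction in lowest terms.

1/4096

ABO cross I^A i × I^A i → 1/4 O, 3/4 A.
Rh cross +/- × -/- → 1/2 Rh+, 1/2 Rh-; so P(type O, Rh-negative) = 1/4 × 1/2 = 1/8 per child.
All 4 independent: (1/8)^4 = 1/4096.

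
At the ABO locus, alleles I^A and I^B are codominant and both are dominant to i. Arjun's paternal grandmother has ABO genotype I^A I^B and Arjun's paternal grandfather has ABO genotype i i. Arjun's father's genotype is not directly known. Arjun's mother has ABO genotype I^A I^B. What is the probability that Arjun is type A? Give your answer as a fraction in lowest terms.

3/8

Arjun's father's ABO genotype from I^A I^B × i i: 1/2 I^A i, 1/2 I^B i.
Crossing each possibility with the mother I^A I^B and summing P(type A): 1/2·1/2 + 1/2·1/4 = 3/8.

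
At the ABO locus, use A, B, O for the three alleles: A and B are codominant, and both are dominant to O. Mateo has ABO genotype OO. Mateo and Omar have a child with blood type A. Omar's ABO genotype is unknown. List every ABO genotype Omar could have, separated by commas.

For each candidate genotype of Omar, check whether crossing it with OO can produce every observed child phenotype.
  AA → possible child types {A} ✓
  AB → possible child types {A, B} ✓
  AO → possible child types {O, A} ✓
  BB → possible child types {B} ✗
  BO → possible child types {O, B} ✗
  OO → possible child types {O} ✗

AA, AB, AO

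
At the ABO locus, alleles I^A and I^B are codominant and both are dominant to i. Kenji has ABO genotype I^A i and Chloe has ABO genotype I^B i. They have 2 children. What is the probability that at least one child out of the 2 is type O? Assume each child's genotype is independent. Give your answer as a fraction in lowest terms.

ABO cross I^A i × I^B i → 1/4 O, 1/4 A, 1/4 B, 1/4 AB.
So P(type O) = 1/4 per child.
P(none) = (3/4)^2 = 9/16; P(at least one) = 1 − 9/16 = 7/16.

7/16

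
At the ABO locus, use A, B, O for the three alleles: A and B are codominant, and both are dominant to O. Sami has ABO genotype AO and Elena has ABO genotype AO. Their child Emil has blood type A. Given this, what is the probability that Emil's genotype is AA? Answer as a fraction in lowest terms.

1/3

Cross AO × AO → 1/4 AA, 1/2 AO, 1/4 OO.
Type-A genotypes among offspring: AA (1/4), AO (1/2); total 3/4.
P(AA | type A) = (1/4) / (3/4) = 1/3.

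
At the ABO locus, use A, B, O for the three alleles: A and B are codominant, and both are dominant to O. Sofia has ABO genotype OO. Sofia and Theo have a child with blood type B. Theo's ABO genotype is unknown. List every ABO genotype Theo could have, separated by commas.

AB, BB, BO

For each candidate genotype of Theo, check whether crossing it with OO can produce every observed child phenotype.
  AA → possible child types {A} ✗
  AB → possible child types {A, B} ✓
  AO → possible child types {O, A} ✗
  BB → possible child types {B} ✓
  BO → possible child types {O, B} ✓
  OO → possible child types {O} ✗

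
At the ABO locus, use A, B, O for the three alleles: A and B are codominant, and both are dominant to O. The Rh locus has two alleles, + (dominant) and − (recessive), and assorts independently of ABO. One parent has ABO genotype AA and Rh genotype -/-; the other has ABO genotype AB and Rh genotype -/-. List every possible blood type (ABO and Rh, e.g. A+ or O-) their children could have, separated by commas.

A-, AB-

Gametes from AA × AB give offspring ABO genotypes AA, AB, i.e. phenotypes A, AB.
Rh cross -/- × -/- → phenotypes Rh-.
Combining independently: A-, AB-.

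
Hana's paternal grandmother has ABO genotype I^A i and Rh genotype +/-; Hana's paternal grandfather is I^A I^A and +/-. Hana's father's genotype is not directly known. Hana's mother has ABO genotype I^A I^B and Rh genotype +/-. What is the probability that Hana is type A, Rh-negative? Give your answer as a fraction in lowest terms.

Hana's father's ABO genotype from I^A i × I^A I^A: 1/2 I^A I^A, 1/2 I^A i.
Crossing each possibility with the mother I^A I^B and summing P(type A): 1/2·1/2 + 1/2·1/2 = 1/2.
Similarly for Rh via the father's Rh distribution: P(Rh-) = 1/4.
Independent loci: 1/2 × 1/4 = 1/8.

1/8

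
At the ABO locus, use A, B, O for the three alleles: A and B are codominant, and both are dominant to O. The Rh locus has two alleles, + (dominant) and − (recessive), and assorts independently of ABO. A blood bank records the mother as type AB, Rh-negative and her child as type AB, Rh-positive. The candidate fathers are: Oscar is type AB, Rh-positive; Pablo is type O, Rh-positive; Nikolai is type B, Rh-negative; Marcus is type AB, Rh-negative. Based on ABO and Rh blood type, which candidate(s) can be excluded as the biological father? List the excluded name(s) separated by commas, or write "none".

A candidate is excluded only if no genotype consistent with his phenotype could produce a type AB, Rh-positive child with a type AB, Rh-negative mother.
Pablo (type O, Rh+): no genotype consistent with that phenotype can produce a type-AB Rh+ child with a type-AB mother.
Nikolai (type B, Rh-): no genotype consistent with that phenotype can produce a type-AB Rh+ child with a type-AB mother.
Marcus (type AB, Rh-): no genotype consistent with that phenotype can produce a type-AB Rh+ child with a type-AB mother.

Pablo, Nikolai, Marcus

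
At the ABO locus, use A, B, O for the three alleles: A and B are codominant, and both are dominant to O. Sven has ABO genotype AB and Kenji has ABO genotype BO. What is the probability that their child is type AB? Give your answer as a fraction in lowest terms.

1/4

ABO cross AB × BO → offspring phenotypes: 1/4 A, 1/2 B, 1/4 AB.
So P(type AB) = 1/4.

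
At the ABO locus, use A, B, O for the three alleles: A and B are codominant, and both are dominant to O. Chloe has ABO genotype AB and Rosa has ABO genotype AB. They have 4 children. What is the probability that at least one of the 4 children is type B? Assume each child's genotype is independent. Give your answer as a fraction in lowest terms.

ABO cross AB × AB → 1/4 A, 1/4 B, 1/2 AB.
So P(type B) = 1/4 per child.
P(none) = (3/4)^4 = 81/256; P(at least one) = 1 − 81/256 = 175/256.

175/256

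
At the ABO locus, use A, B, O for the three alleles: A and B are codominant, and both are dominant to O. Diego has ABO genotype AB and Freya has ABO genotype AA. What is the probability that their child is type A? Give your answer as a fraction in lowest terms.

ABO cross AB × AA → offspring phenotypes: 1/2 A, 1/2 AB.
So P(type A) = 1/2.

1/2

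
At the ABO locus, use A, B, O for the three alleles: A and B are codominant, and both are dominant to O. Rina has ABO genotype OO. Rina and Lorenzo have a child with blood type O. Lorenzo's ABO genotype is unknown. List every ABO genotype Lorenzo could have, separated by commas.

AO, BO, OO

For each candidate genotype of Lorenzo, check whether crossing it with OO can produce every observed child phenotype.
  AA → possible child types {A} ✗
  AB → possible child types {A, B} ✗
  AO → possible child types {O, A} ✓
  BB → possible child types {B} ✗
  BO → possible child types {O, B} ✓
  OO → possible child types {O} ✓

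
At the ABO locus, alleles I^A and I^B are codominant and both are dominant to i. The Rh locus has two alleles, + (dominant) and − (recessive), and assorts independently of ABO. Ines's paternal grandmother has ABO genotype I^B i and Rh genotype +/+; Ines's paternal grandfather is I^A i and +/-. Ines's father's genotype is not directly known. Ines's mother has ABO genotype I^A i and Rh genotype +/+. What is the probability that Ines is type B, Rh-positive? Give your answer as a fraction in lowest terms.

Ines's father's ABO genotype from I^B i × I^A i: 1/4 I^A I^B, 1/4 I^A i, 1/4 I^B i, 1/4 i i.
Crossing each possibility with the mother I^A i and summing P(type B): 1/4·1/4 + 1/4·0 + 1/4·1/4 + 1/4·0 = 1/8.
Similarly for Rh via the father's Rh distribution: P(Rh+) = 1.
Independent loci: 1/8 × 1 = 1/8.

1/8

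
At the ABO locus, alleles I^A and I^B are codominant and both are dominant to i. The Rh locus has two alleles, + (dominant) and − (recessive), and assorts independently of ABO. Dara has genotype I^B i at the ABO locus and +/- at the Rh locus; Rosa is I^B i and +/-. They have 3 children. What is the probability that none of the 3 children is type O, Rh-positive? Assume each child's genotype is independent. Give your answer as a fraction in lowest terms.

2197/4096

ABO cross I^B i × I^B i → 1/4 O, 3/4 B.
Rh cross +/- × +/- → 3/4 Rh+, 1/4 Rh-; so P(type O, Rh-positive) = 1/4 × 3/4 = 3/16 per child.
P(not type O, Rh-positive) = 13/16 for one child; (13/16)^3 = 2197/4096.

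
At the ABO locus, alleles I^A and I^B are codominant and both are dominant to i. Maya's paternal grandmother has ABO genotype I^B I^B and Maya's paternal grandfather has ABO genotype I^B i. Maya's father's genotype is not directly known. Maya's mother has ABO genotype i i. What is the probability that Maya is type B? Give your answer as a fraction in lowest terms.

Maya's father's ABO genotype from I^B I^B × I^B i: 1/2 I^B I^B, 1/2 I^B i.
Crossing each possibility with the mother i i and summing P(type B): 1/2·1 + 1/2·1/2 = 3/4.

3/4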